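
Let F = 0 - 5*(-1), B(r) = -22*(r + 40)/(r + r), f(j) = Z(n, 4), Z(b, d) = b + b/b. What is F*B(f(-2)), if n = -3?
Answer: 1045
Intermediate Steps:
Z(b, d) = 1 + b (Z(b, d) = b + 1 = 1 + b)
f(j) = -2 (f(j) = 1 - 3 = -2)
B(r) = -11*(40 + r)/r (B(r) = -22*(40 + r)/(2*r) = -11*(40 + r)/r)
F = 5 (F = 0 + 5 = 5)
F*B(f(-2)) = 5*(-11 - 440/(-2)) = 5*(-11 - 440*(-1/2)) = 5*(-11 + 220) = 5*209 = 1045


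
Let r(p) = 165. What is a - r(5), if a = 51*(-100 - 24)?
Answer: -6489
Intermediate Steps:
a = -6324 (a = 51*(-124) = -6324)
a - r(5) = -6324 - 1*165 = -6324 - 165 = -6489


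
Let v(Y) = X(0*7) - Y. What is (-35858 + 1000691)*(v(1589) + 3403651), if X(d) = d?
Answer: 3282421685646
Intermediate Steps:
v(Y) = -Y (v(Y) = 0*7 - Y = 0 - Y = -Y)
(-35858 + 1000691)*(v(1589) + 3403651) = (-35858 + 1000691)*(-1*1589 + 3403651) = 964833*(-1589 + 3403651) = 964833*3402062 = 3282421685646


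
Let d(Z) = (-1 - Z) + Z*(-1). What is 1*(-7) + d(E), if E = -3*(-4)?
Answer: -32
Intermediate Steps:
E = 12
d(Z) = -1 - 2*Z (d(Z) = (-1 - Z) - Z = -1 - 2*Z)
1*(-7) + d(E) = 1*(-7) + (-1 - 2*12) = -7 + (-1 - 24) = -7 - 25 = -32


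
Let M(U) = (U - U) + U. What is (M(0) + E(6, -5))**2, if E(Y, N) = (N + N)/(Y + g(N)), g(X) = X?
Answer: 100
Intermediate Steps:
M(U) = U (M(U) = 0 + U = U)
E(Y, N) = 2*N/(N + Y) (E(Y, N) = (N + N)/(Y + N) = (2*N)/(N + Y) = 2*N/(N + Y))
(M(0) + E(6, -5))**2 = (0 + 2*(-5)/(-5 + 6))**2 = (0 + 2*(-5)/1)**2 = (0 + 2*(-5)*1)**2 = (0 - 10)**2 = (-10)**2 = 100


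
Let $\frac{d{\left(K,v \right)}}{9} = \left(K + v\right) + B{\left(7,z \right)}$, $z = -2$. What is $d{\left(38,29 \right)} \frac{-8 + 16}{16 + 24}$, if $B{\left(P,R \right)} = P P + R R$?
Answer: $216$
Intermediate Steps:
$B{\left(P,R \right)} = P^{2} + R^{2}$
$d{\left(K,v \right)} = 477 + 9 K + 9 v$ ($d{\left(K,v \right)} = 9 \left(\left(K + v\right) + \left(7^{2} + \left(-2\right)^{2}\right)\right) = 9 \left(\left(K + v\right) + \left(49 + 4\right)\right) = 9 \left(\left(K + v\right) + 53\right) = 9 \left(53 + K + v\right) = 477 + 9 K + 9 v$)
$d{\left(38,29 \right)} \frac{-8 + 16}{16 + 24} = \left(477 + 9 \cdot 38 + 9 \cdot 29\right) \frac{-8 + 16}{16 + 24} = \left(477 + 342 + 261\right) \frac{8}{40} = 1080 \cdot 8 \cdot \frac{1}{40} = 1080 \cdot \frac{1}{5} = 216$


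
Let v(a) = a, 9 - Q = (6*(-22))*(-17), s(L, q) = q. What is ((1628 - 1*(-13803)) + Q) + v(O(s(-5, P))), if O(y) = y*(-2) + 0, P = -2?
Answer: 13200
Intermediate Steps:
Q = -2235 (Q = 9 - 6*(-22)*(-17) = 9 - (-132)*(-17) = 9 - 1*2244 = 9 - 2244 = -2235)
O(y) = -2*y (O(y) = -2*y + 0 = -2*y)
((1628 - 1*(-13803)) + Q) + v(O(s(-5, P))) = ((1628 - 1*(-13803)) - 2235) - 2*(-2) = ((1628 + 13803) - 2235) + 4 = (15431 - 2235) + 4 = 13196 + 4 = 13200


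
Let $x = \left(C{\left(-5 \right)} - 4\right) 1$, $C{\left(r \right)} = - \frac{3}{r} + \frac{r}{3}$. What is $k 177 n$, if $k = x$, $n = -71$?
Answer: $\frac{318364}{5} \approx 63673.0$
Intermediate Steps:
$C{\left(r \right)} = - \frac{3}{r} + \frac{r}{3}$ ($C{\left(r \right)} = - \frac{3}{r} + r \frac{1}{3} = - \frac{3}{r} + \frac{r}{3}$)
$x = - \frac{76}{15}$ ($x = \left(\left(- \frac{3}{-5} + \frac{1}{3} \left(-5\right)\right) - 4\right) 1 = \left(\left(\left(-3\right) \left(- \frac{1}{5}\right) - \frac{5}{3}\right) - 4\right) 1 = \left(\left(\frac{3}{5} - \frac{5}{3}\right) - 4\right) 1 = \left(- \frac{16}{15} - 4\right) 1 = \left(- \frac{76}{15}\right) 1 = - \frac{76}{15} \approx -5.0667$)
$k = - \frac{76}{15} \approx -5.0667$
$k 177 n = \left(- \frac{76}{15}\right) 177 \left(-71\right) = \left(- \frac{4484}{5}\right) \left(-71\right) = \frac{318364}{5}$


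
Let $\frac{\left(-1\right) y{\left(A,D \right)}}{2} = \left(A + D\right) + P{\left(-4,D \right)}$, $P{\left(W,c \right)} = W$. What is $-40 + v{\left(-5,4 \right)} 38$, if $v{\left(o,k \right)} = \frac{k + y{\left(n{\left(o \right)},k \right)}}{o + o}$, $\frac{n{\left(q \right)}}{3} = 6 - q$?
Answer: $\frac{978}{5} \approx 195.6$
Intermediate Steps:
$n{\left(q \right)} = 18 - 3 q$ ($n{\left(q \right)} = 3 \left(6 - q\right) = 18 - 3 q$)
$y{\left(A,D \right)} = 8 - 2 A - 2 D$ ($y{\left(A,D \right)} = - 2 \left(\left(A + D\right) - 4\right) = - 2 \left(-4 + A + D\right) = 8 - 2 A - 2 D$)
$v{\left(o,k \right)} = \frac{-28 - k + 6 o}{2 o}$ ($v{\left(o,k \right)} = \frac{k - \left(-8 + 2 k + 2 \left(18 - 3 o\right)\right)}{o + o} = \frac{k + \left(8 + \left(-36 + 6 o\right) - 2 k\right)}{2 o} = \left(k - \left(28 - 6 o + 2 k\right)\right) \frac{1}{2 o} = \left(-28 - k + 6 o\right) \frac{1}{2 o} = \frac{-28 - k + 6 o}{2 o}$)
$-40 + v{\left(-5,4 \right)} 38 = -40 + \frac{-28 - 4 + 6 \left(-5\right)}{2 \left(-5\right)} 38 = -40 + \frac{1}{2} \left(- \frac{1}{5}\right) \left(-28 - 4 - 30\right) 38 = -40 + \frac{1}{2} \left(- \frac{1}{5}\right) \left(-62\right) 38 = -40 + \frac{31}{5} \cdot 38 = -40 + \frac{1178}{5} = \frac{978}{5}$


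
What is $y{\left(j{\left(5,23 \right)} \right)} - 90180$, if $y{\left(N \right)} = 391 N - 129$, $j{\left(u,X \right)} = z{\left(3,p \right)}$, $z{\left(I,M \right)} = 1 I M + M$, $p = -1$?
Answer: $-91873$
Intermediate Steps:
$z{\left(I,M \right)} = M + I M$ ($z{\left(I,M \right)} = I M + M = M + I M$)
$j{\left(u,X \right)} = -4$ ($j{\left(u,X \right)} = - (1 + 3) = \left(-1\right) 4 = -4$)
$y{\left(N \right)} = -129 + 391 N$
$y{\left(j{\left(5,23 \right)} \right)} - 90180 = \left(-129 + 391 \left(-4\right)\right) - 90180 = \left(-129 - 1564\right) - 90180 = -1693 - 90180 = -91873$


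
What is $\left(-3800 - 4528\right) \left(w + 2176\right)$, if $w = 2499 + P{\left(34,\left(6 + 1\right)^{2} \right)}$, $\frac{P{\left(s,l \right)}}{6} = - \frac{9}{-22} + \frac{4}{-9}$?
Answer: $- \frac{428247968}{11} \approx -3.8932 \cdot 10^{7}$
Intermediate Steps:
$P{\left(s,l \right)} = - \frac{7}{33}$ ($P{\left(s,l \right)} = 6 \left(- \frac{9}{-22} + \frac{4}{-9}\right) = 6 \left(\left(-9\right) \left(- \frac{1}{22}\right) + 4 \left(- \frac{1}{9}\right)\right) = 6 \left(\frac{9}{22} - \frac{4}{9}\right) = 6 \left(- \frac{7}{198}\right) = - \frac{7}{33}$)
$w = \frac{82460}{33}$ ($w = 2499 - \frac{7}{33} = \frac{82460}{33} \approx 2498.8$)
$\left(-3800 - 4528\right) \left(w + 2176\right) = \left(-3800 - 4528\right) \left(\frac{82460}{33} + 2176\right) = \left(-8328\right) \frac{154268}{33} = - \frac{428247968}{11}$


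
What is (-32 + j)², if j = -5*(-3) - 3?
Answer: 400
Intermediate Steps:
j = 12 (j = 15 - 3 = 12)
(-32 + j)² = (-32 + 12)² = (-20)² = 400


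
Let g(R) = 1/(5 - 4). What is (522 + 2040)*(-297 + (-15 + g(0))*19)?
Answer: -1442406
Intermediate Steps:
g(R) = 1 (g(R) = 1/1 = 1)
(522 + 2040)*(-297 + (-15 + g(0))*19) = (522 + 2040)*(-297 + (-15 + 1)*19) = 2562*(-297 - 14*19) = 2562*(-297 - 266) = 2562*(-563) = -1442406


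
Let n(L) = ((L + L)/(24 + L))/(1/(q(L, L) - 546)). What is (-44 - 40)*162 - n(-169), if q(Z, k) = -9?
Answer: -357114/29 ≈ -12314.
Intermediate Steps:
n(L) = -1110*L/(24 + L) (n(L) = ((L + L)/(24 + L))/(1/(-9 - 546)) = ((2*L)/(24 + L))/(1/(-555)) = (2*L/(24 + L))/(-1/555) = (2*L/(24 + L))*(-555) = -1110*L/(24 + L))
(-44 - 40)*162 - n(-169) = (-44 - 40)*162 - (-1110)*(-169)/(24 - 169) = -84*162 - (-1110)*(-169)/(-145) = -13608 - (-1110)*(-169)*(-1)/145 = -13608 - 1*(-37518/29) = -13608 + 37518/29 = -357114/29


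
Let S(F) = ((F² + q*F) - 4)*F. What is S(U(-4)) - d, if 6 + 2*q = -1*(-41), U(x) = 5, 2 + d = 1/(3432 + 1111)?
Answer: 4947325/9086 ≈ 544.50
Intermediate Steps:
d = -9085/4543 (d = -2 + 1/(3432 + 1111) = -2 + 1/4543 = -9085/4543 ≈ -1.9998)
q = 35/2 (q = -3 + (-1*(-41))/2 = -3 + (½)*41 = -3 + 41/2 = 35/2 ≈ 17.500)
S(F) = F*(-4 + F² + 35*F/2) (S(F) = ((F² + 35*F/2) - 4)*F = (-4 + F² + 35*F/2)*F = F*(-4 + F² + 35*F/2))
S(U(-4)) - d = (½)*5*(-8 + 2*5² + 35*5) - 1*(-9085/4543) = (½)*5*(-8 + 2*25 + 175) + 9085/4543 = (½)*5*(-8 + 50 + 175) + 9085/4543 = (½)*5*217 + 9085/4543 = 1085/2 + 9085/4543 = 4947325/9086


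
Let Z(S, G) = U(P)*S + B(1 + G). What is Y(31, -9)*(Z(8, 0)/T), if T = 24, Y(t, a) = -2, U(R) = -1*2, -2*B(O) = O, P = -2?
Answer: 11/8 ≈ 1.3750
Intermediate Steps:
B(O) = -O/2
U(R) = -2
Z(S, G) = -½ - 2*S - G/2 (Z(S, G) = -2*S - (1 + G)/2 = -2*S + (-½ - G/2) = -½ - 2*S - G/2)
Y(31, -9)*(Z(8, 0)/T) = -2*(-½ - 2*8 - ½*0)/24 = -2*(-½ - 16 + 0)/24 = -(-33)/24 = -2*(-11/16) = 11/8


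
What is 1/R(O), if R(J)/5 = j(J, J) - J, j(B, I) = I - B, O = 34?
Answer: -1/170 ≈ -0.0058824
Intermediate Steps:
R(J) = -5*J (R(J) = 5*((J - J) - J) = 5*(0 - J) = 5*(-J) = -5*J)
1/R(O) = 1/(-5*34) = 1/(-170) = -1/170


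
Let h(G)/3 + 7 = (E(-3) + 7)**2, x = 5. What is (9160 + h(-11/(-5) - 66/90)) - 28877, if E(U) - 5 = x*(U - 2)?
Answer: -19231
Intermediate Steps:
E(U) = -5 + 5*U (E(U) = 5 + 5*(U - 2) = 5 + 5*(-2 + U) = 5 + (-10 + 5*U) = -5 + 5*U)
h(G) = 486 (h(G) = -21 + 3*((-5 + 5*(-3)) + 7)**2 = -21 + 3*((-5 - 15) + 7)**2 = -21 + 3*(-20 + 7)**2 = -21 + 3*(-13)**2 = -21 + 3*169 = -21 + 507 = 486)
(9160 + h(-11/(-5) - 66/90)) - 28877 = (9160 + 486) - 28877 = 9646 - 28877 = -19231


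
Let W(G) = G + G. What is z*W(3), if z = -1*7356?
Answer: -44136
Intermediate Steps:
W(G) = 2*G
z = -7356
z*W(3) = -14712*3 = -7356*6 = -44136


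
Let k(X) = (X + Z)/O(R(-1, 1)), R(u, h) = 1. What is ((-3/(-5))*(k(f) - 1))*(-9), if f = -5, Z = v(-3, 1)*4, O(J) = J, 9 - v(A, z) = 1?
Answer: -702/5 ≈ -140.40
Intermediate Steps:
v(A, z) = 8 (v(A, z) = 9 - 1*1 = 9 - 1 = 8)
Z = 32 (Z = 8*4 = 32)
k(X) = 32 + X (k(X) = (X + 32)/1 = 1*(32 + X) = 32 + X)
((-3/(-5))*(k(f) - 1))*(-9) = ((-3/(-5))*((32 - 5) - 1))*(-9) = ((-3*(-⅕))*(27 - 1))*(-9) = ((⅗)*26)*(-9) = (78/5)*(-9) = -702/5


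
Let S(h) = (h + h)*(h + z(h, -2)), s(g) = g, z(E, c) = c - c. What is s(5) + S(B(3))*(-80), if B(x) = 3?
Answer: -1435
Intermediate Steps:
z(E, c) = 0
S(h) = 2*h**2 (S(h) = (h + h)*(h + 0) = (2*h)*h = 2*h**2)
s(5) + S(B(3))*(-80) = 5 + (2*3**2)*(-80) = 5 + (2*9)*(-80) = 5 + 18*(-80) = 5 - 1440 = -1435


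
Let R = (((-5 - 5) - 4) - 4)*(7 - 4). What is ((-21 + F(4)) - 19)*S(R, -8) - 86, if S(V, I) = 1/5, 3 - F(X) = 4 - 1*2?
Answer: -469/5 ≈ -93.800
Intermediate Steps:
F(X) = 1 (F(X) = 3 - (4 - 1*2) = 3 - (4 - 2) = 3 - 1*2 = 3 - 2 = 1)
R = -54 (R = ((-10 - 4) - 4)*3 = (-14 - 4)*3 = -18*3 = -54)
S(V, I) = 1/5
((-21 + F(4)) - 19)*S(R, -8) - 86 = ((-21 + 1) - 19)*(1/5) - 86 = (-20 - 19)*(1/5) - 86 = -39*1/5 - 86 = -39/5 - 86 = -469/5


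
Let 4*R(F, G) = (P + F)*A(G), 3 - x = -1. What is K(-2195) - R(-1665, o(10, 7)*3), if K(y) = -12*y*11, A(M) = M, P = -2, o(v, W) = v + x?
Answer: 614487/2 ≈ 3.0724e+5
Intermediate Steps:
x = 4 (x = 3 - 1*(-1) = 3 + 1 = 4)
o(v, W) = 4 + v (o(v, W) = v + 4 = 4 + v)
K(y) = -132*y
R(F, G) = G*(-2 + F)/4 (R(F, G) = ((-2 + F)*G)/4 = (G*(-2 + F))/4 = G*(-2 + F)/4)
K(-2195) - R(-1665, o(10, 7)*3) = -132*(-2195) - (4 + 10)*3*(-2 - 1665)/4 = 289740 - 14*3*(-1667)/4 = 289740 - 42*(-1667)/4 = 289740 - 1*(-35007/2) = 289740 + 35007/2 = 614487/2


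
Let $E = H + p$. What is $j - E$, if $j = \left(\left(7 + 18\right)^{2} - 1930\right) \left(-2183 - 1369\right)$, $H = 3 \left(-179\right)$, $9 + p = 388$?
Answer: $4635518$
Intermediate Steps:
$p = 379$ ($p = -9 + 388 = 379$)
$H = -537$
$E = -158$ ($E = -537 + 379 = -158$)
$j = 4635360$ ($j = \left(25^{2} - 1930\right) \left(-3552\right) = \left(625 - 1930\right) \left(-3552\right) = \left(-1305\right) \left(-3552\right) = 4635360$)
$j - E = 4635360 - -158 = 4635360 + 158 = 4635518$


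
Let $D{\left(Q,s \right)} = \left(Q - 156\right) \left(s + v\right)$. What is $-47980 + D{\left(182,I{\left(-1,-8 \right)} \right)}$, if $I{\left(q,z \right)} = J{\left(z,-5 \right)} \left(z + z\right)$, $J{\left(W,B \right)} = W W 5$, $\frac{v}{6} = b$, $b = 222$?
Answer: $-146468$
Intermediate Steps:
$v = 1332$ ($v = 6 \cdot 222 = 1332$)
$J{\left(W,B \right)} = 5 W^{2}$ ($J{\left(W,B \right)} = W^{2} \cdot 5 = 5 W^{2}$)
$I{\left(q,z \right)} = 10 z^{3}$ ($I{\left(q,z \right)} = 5 z^{2} \left(z + z\right) = 5 z^{2} \cdot 2 z = 10 z^{3}$)
$D{\left(Q,s \right)} = \left(-156 + Q\right) \left(1332 + s\right)$ ($D{\left(Q,s \right)} = \left(Q - 156\right) \left(s + 1332\right) = \left(-156 + Q\right) \left(1332 + s\right)$)
$-47980 + D{\left(182,I{\left(-1,-8 \right)} \right)} = -47980 + \left(-207792 - 156 \cdot 10 \left(-8\right)^{3} + 1332 \cdot 182 + 182 \cdot 10 \left(-8\right)^{3}\right) = -47980 + \left(-207792 - 156 \cdot 10 \left(-512\right) + 242424 + 182 \cdot 10 \left(-512\right)\right) = -47980 + \left(-207792 - -798720 + 242424 + 182 \left(-5120\right)\right) = -47980 + \left(-207792 + 798720 + 242424 - 931840\right) = -47980 - 98488 = -146468$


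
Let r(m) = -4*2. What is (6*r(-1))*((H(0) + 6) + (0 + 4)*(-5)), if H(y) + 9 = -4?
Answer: 1296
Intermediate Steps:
H(y) = -13 (H(y) = -9 - 4 = -13)
r(m) = -8
(6*r(-1))*((H(0) + 6) + (0 + 4)*(-5)) = (6*(-8))*((-13 + 6) + (0 + 4)*(-5)) = -48*(-7 + 4*(-5)) = -48*(-7 - 20) = -48*(-27) = 1296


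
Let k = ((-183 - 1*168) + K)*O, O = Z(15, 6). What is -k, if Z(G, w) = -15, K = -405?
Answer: -11340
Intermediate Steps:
O = -15
k = 11340 (k = ((-183 - 1*168) - 405)*(-15) = ((-183 - 168) - 405)*(-15) = (-351 - 405)*(-15) = -756*(-15) = 11340)
-k = -1*11340 = -11340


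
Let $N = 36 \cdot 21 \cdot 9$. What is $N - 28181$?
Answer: $-21377$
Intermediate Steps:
$N = 6804$ ($N = 756 \cdot 9 = 6804$)
$N - 28181 = 6804 - 28181 = -21377$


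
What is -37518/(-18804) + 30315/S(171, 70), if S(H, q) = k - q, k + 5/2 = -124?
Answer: -62518997/410554 ≈ -152.28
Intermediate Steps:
k = -253/2 (k = -5/2 - 124 = -253/2 ≈ -126.50)
S(H, q) = -253/2 - q
-37518/(-18804) + 30315/S(171, 70) = -37518/(-18804) + 30315/(-253/2 - 1*70) = -37518*(-1/18804) + 30315/(-253/2 - 70) = 6253/3134 + 30315/(-393/2) = 6253/3134 + 30315*(-2/393) = 6253/3134 - 20210/131 = -62518997/410554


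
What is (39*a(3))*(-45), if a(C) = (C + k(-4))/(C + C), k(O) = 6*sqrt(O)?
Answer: -1755/2 - 3510*I ≈ -877.5 - 3510.0*I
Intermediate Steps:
a(C) = (C + 12*I)/(2*C) (a(C) = (C + 6*sqrt(-4))/(C + C) = (C + 6*(2*I))/((2*C)) = (C + 12*I)*(1/(2*C)) = (C + 12*I)/(2*C))
(39*a(3))*(-45) = (39*((1/2)*(3 + 12*I)/3))*(-45) = (39*((1/2)*(1/3)*(3 + 12*I)))*(-45) = (39*(1/2 + 2*I))*(-45) = (39/2 + 78*I)*(-45) = -1755/2 - 3510*I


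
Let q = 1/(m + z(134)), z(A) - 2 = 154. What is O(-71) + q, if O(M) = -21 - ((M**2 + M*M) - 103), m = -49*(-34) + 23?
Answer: -18449999/1845 ≈ -10000.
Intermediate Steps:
z(A) = 156 (z(A) = 2 + 154 = 156)
m = 1689 (m = 1666 + 23 = 1689)
O(M) = 82 - 2*M**2 (O(M) = -21 - ((M**2 + M**2) - 103) = -21 - (2*M**2 - 103) = -21 - (-103 + 2*M**2) = -21 + (103 - 2*M**2) = 82 - 2*M**2)
q = 1/1845 (q = 1/(1689 + 156) = 1/1845 ≈ 0.00054201)
O(-71) + q = (82 - 2*(-71)**2) + 1/1845 = (82 - 2*5041) + 1/1845 = (82 - 10082) + 1/1845 = -10000 + 1/1845 = -18449999/1845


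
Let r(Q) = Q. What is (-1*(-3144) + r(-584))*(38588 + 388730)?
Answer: 1093934080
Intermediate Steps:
(-1*(-3144) + r(-584))*(38588 + 388730) = (-1*(-3144) - 584)*(38588 + 388730) = (3144 - 584)*427318 = 2560*427318 = 1093934080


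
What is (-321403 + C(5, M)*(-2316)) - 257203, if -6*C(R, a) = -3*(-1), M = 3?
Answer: -577448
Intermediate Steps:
C(R, a) = -1/2 (C(R, a) = -(-1)*(-1)/2 = -1/6*3 = -1/2)
(-321403 + C(5, M)*(-2316)) - 257203 = (-321403 - 1/2*(-2316)) - 257203 = (-321403 + 1158) - 257203 = -320245 - 257203 = -577448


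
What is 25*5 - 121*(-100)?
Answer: 12225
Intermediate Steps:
25*5 - 121*(-100) = 125 + 12100 = 12225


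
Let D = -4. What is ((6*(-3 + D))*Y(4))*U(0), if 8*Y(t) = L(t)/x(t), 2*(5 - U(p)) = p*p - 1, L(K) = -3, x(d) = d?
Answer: 693/32 ≈ 21.656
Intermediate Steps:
U(p) = 11/2 - p²/2 (U(p) = 5 - (p*p - 1)/2 = 5 - (p² - 1)/2 = 5 - (-1 + p²)/2 = 5 + (½ - p²/2) = 11/2 - p²/2)
Y(t) = -3/(8*t) (Y(t) = (-3/t)/8 = -3/(8*t))
((6*(-3 + D))*Y(4))*U(0) = ((6*(-3 - 4))*(-3/8/4))*(11/2 - ½*0²) = ((6*(-7))*(-3/8*¼))*(11/2 - ½*0) = (-42*(-3/32))*(11/2 + 0) = (63/16)*(11/2) = 693/32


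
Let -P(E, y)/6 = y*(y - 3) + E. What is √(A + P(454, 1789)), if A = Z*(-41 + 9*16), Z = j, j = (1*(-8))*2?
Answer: 8*I*√299614 ≈ 4379.0*I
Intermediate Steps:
j = -16 (j = -8*2 = -16)
Z = -16
A = -1648 (A = -16*(-41 + 9*16) = -16*(-41 + 144) = -16*103 = -1648)
P(E, y) = -6*E - 6*y*(-3 + y) (P(E, y) = -6*(y*(y - 3) + E) = -6*(y*(-3 + y) + E) = -6*(E + y*(-3 + y)) = -6*E - 6*y*(-3 + y))
√(A + P(454, 1789)) = √(-1648 + (-6*454 - 6*1789² + 18*1789)) = √(-1648 + (-2724 - 6*3200521 + 32202)) = √(-1648 + (-2724 - 19203126 + 32202)) = √(-1648 - 19173648) = √(-19175296) = 8*I*√299614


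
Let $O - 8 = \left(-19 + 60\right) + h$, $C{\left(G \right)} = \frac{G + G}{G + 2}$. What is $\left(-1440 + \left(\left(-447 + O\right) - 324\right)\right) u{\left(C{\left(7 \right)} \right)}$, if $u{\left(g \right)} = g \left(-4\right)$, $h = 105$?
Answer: $\frac{115192}{9} \approx 12799.0$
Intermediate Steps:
$C{\left(G \right)} = \frac{2 G}{2 + G}$
$O = 154$ ($O = 8 + \left(\left(-19 + 60\right) + 105\right) = 8 + \left(41 + 105\right) = 8 + 146 = 154$)
$u{\left(g \right)} = - 4 g$
$\left(-1440 + \left(\left(-447 + O\right) - 324\right)\right) u{\left(C{\left(7 \right)} \right)} = \left(-1440 + \left(\left(-447 + 154\right) - 324\right)\right) \left(- 4 \cdot 2 \cdot 7 \frac{1}{2 + 7}\right) = \left(-1440 - 617\right) \left(- 4 \cdot 2 \cdot 7 \cdot \frac{1}{9}\right) = - 2057 \left(\left(-4\right) \frac{14}{9}\right) = \left(-2057\right) \left(- \frac{56}{9}\right) = \frac{115192}{9}$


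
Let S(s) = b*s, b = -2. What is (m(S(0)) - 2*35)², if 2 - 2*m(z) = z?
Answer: 4761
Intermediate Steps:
S(s) = -2*s
m(z) = 1 - z/2
(m(S(0)) - 2*35)² = ((1 - (-1)*0) - 2*35)² = ((1 - ½*0) - 70)² = ((1 + 0) - 70)² = (1 - 70)² = (-69)² = 4761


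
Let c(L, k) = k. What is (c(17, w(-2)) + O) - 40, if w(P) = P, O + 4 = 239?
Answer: 193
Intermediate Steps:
O = 235 (O = -4 + 239 = 235)
(c(17, w(-2)) + O) - 40 = (-2 + 235) - 40 = 233 - 40 = 193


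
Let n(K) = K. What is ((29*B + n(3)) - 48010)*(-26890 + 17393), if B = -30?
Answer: 464184869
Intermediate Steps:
((29*B + n(3)) - 48010)*(-26890 + 17393) = ((29*(-30) + 3) - 48010)*(-26890 + 17393) = ((-870 + 3) - 48010)*(-9497) = (-867 - 48010)*(-9497) = -48877*(-9497) = 464184869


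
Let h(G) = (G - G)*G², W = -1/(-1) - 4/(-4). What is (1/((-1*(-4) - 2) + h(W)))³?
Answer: ⅛ ≈ 0.12500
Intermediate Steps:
W = 2 (W = -1*(-1) - 4*(-¼) = 1 + 1 = 2)
h(G) = 0 (h(G) = 0*G² = 0)
(1/((-1*(-4) - 2) + h(W)))³ = (1/((-1*(-4) - 2) + 0))³ = (1/((4 - 2) + 0))³ = (1/(2 + 0))³ = (1/2)³ = (½)³ = ⅛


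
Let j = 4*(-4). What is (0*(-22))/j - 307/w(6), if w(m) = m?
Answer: -307/6 ≈ -51.167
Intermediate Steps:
j = -16
(0*(-22))/j - 307/w(6) = (0*(-22))/(-16) - 307/6 = 0*(-1/16) - 307*⅙ = 0 - 307/6 = -307/6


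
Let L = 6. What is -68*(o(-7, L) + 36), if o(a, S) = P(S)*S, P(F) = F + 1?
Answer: -5304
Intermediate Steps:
P(F) = 1 + F
o(a, S) = S*(1 + S) (o(a, S) = (1 + S)*S = S*(1 + S))
-68*(o(-7, L) + 36) = -68*(6*(1 + 6) + 36) = -68*(6*7 + 36) = -68*(42 + 36) = -68*78 = -5304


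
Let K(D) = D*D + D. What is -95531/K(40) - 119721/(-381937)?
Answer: -36290481107/626376680 ≈ -57.937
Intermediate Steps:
K(D) = D + D**2 (K(D) = D**2 + D = D + D**2)
-95531/K(40) - 119721/(-381937) = -95531*1/(40*(1 + 40)) - 119721/(-381937) = -95531/(40*41) - 119721*(-1/381937) = -95531/1640 + 119721/381937 = -36290481107/626376680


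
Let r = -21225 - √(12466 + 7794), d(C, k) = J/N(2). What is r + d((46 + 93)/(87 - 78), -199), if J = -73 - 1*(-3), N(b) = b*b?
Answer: -42485/2 - 2*√5065 ≈ -21385.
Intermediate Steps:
N(b) = b²
J = -70 (J = -73 + 3 = -70)
d(C, k) = -35/2 (d(C, k) = -70/(2²) = -70/4 = -70*¼ = -35/2)
r = -21225 - 2*√5065 (r = -21225 - √20260 = -21225 - 2*√5065 ≈ -21367.)
r + d((46 + 93)/(87 - 78), -199) = (-21225 - 2*√5065) - 35/2 = -42485/2 - 2*√5065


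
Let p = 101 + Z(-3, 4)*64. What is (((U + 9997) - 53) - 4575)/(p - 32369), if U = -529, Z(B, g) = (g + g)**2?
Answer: -1210/7043 ≈ -0.17180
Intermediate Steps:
Z(B, g) = 4*g**2 (Z(B, g) = (2*g)**2 = 4*g**2)
p = 4197 (p = 101 + (4*4**2)*64 = 101 + (4*16)*64 = 101 + 64*64 = 101 + 4096 = 4197)
(((U + 9997) - 53) - 4575)/(p - 32369) = (((-529 + 9997) - 53) - 4575)/(4197 - 32369) = ((9468 - 53) - 4575)/(-28172) = (9415 - 4575)*(-1/28172) = 4840*(-1/28172) = -1210/7043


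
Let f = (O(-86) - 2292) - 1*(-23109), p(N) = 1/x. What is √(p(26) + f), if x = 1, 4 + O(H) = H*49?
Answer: 10*√166 ≈ 128.84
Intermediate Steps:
O(H) = -4 + 49*H (O(H) = -4 + H*49 = -4 + 49*H)
p(N) = 1 (p(N) = 1/1 = 1)
f = 16599 (f = ((-4 + 49*(-86)) - 2292) - 1*(-23109) = ((-4 - 4214) - 2292) + 23109 = (-4218 - 2292) + 23109 = -6510 + 23109 = 16599)
√(p(26) + f) = √(1 + 16599) = √16600 = 10*√166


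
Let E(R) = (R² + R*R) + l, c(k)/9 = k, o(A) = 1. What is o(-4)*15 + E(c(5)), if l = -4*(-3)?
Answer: 4077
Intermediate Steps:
l = 12
c(k) = 9*k
E(R) = 12 + 2*R² (E(R) = (R² + R*R) + 12 = (R² + R²) + 12 = 2*R² + 12 = 12 + 2*R²)
o(-4)*15 + E(c(5)) = 1*15 + (12 + 2*(9*5)²) = 15 + (12 + 2*45²) = 15 + (12 + 2*2025) = 15 + (12 + 4050) = 15 + 4062 = 4077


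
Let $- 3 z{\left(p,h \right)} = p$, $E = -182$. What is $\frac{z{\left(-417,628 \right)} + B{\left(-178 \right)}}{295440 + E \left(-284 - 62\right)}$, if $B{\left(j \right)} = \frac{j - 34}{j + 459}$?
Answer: $\frac{38847}{100713772} \approx 0.00038572$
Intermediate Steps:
$B{\left(j \right)} = \frac{-34 + j}{459 + j}$
$z{\left(p,h \right)} = - \frac{p}{3}$
$\frac{z{\left(-417,628 \right)} + B{\left(-178 \right)}}{295440 + E \left(-284 - 62\right)} = \frac{\left(- \frac{1}{3}\right) \left(-417\right) + \frac{-34 - 178}{459 - 178}}{295440 - 182 \left(-284 - 62\right)} = \frac{139 + \frac{1}{281} \left(-212\right)}{295440 - -62972} = \frac{139 + \frac{1}{281} \left(-212\right)}{295440 + 62972} = \frac{139 - \frac{212}{281}}{358412} = \frac{38847}{281} \cdot \frac{1}{358412} = \frac{38847}{100713772}$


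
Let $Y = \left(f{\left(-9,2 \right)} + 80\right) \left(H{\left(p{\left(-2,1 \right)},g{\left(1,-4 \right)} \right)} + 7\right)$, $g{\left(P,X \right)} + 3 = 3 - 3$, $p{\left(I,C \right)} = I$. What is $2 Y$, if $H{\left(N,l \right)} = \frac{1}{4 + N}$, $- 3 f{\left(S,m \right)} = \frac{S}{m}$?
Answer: $\frac{2445}{2} \approx 1222.5$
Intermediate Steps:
$f{\left(S,m \right)} = - \frac{S}{3 m}$ ($f{\left(S,m \right)} = - \frac{S \frac{1}{m}}{3} = - \frac{S}{3 m}$)
$g{\left(P,X \right)} = -3$ ($g{\left(P,X \right)} = -3 + \left(3 - 3\right) = -3 + 0 = -3$)
$Y = \frac{2445}{4}$ ($Y = \left(\left(- \frac{1}{3}\right) \left(-9\right) \frac{1}{2} + 80\right) \left(\frac{1}{4 - 2} + 7\right) = \left(\left(- \frac{1}{3}\right) \left(-9\right) \frac{1}{2} + 80\right) \left(\frac{1}{2} + 7\right) = \left(\frac{3}{2} + 80\right) \left(\frac{1}{2} + 7\right) = \frac{163}{2} \cdot \frac{15}{2} = \frac{2445}{4} \approx 611.25$)
$2 Y = 2 \cdot \frac{2445}{4} = \frac{2445}{2}$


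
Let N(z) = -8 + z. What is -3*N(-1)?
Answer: 27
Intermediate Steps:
-3*N(-1) = -3*(-8 - 1) = -3*(-9) = 27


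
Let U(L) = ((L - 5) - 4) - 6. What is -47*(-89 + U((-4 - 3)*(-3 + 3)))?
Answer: 4888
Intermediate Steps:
U(L) = -15 + L (U(L) = ((-5 + L) - 4) - 6 = (-9 + L) - 6 = -15 + L)
-47*(-89 + U((-4 - 3)*(-3 + 3))) = -47*(-89 + (-15 + (-4 - 3)*(-3 + 3))) = -47*(-89 + (-15 - 7*0)) = -47*(-89 + (-15 + 0)) = -47*(-89 - 15) = -47*(-104) = 4888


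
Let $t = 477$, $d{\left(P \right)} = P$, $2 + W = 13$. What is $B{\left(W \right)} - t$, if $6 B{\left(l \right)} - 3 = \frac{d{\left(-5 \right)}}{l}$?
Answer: $- \frac{15727}{33} \approx -476.58$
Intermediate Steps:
$W = 11$ ($W = -2 + 13 = 11$)
$B{\left(l \right)} = \frac{1}{2} - \frac{5}{6 l}$ ($B{\left(l \right)} = \frac{1}{2} + \frac{\left(-5\right) \frac{1}{l}}{6} = \frac{1}{2} - \frac{5}{6 l}$)
$B{\left(W \right)} - t = \frac{-5 + 3 \cdot 11}{6 \cdot 11} - 477 = \frac{1}{6} \cdot \frac{1}{11} \left(-5 + 33\right) - 477 = \frac{1}{6} \cdot \frac{1}{11} \cdot 28 - 477 = \frac{14}{33} - 477 = - \frac{15727}{33}$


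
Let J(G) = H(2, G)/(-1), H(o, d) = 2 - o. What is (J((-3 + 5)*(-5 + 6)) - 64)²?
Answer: 4096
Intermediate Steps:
J(G) = 0 (J(G) = (2 - 1*2)/(-1) = (2 - 2)*(-1) = 0*(-1) = 0)
(J((-3 + 5)*(-5 + 6)) - 64)² = (0 - 64)² = (-64)² = 4096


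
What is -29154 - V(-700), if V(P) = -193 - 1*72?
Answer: -28889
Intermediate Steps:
V(P) = -265 (V(P) = -193 - 72 = -265)
-29154 - V(-700) = -29154 - 1*(-265) = -29154 + 265 = -28889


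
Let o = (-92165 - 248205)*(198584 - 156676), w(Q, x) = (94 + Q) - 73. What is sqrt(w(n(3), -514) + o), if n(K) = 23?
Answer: 2*I*sqrt(3566056479) ≈ 1.1943e+5*I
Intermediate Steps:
w(Q, x) = 21 + Q
o = -14264225960 (o = -340370*41908 = -14264225960)
sqrt(w(n(3), -514) + o) = sqrt((21 + 23) - 14264225960) = sqrt(44 - 14264225960) = sqrt(-14264225916) = 2*I*sqrt(3566056479)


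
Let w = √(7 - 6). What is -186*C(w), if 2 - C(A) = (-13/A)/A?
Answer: -2790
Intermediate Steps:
w = 1 (w = √1 = 1)
C(A) = 2 + 13/A² (C(A) = 2 - (-13/A)/A = 2 - (-13)/A² = 2 + 13/A²)
-186*C(w) = -186*(2 + 13/1²) = -186*(2 + 13*1) = -186*(2 + 13) = -186*15 = -2790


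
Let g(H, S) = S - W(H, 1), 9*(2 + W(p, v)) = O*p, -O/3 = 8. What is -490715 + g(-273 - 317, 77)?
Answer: -1476628/3 ≈ -4.9221e+5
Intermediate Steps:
O = -24 (O = -3*8 = -24)
W(p, v) = -2 - 8*p/3 (W(p, v) = -2 + (-24*p)/9 = -2 - 8*p/3)
g(H, S) = 2 + S + 8*H/3 (g(H, S) = S - (-2 - 8*H/3) = S + (2 + 8*H/3) = 2 + S + 8*H/3)
-490715 + g(-273 - 317, 77) = -490715 + (2 + 77 + 8*(-273 - 317)/3) = -490715 + (2 + 77 + (8/3)*(-590)) = -490715 + (2 + 77 - 4720/3) = -490715 - 4483/3 = -1476628/3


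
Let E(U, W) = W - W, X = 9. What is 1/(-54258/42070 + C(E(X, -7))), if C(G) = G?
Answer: -21035/27129 ≈ -0.77537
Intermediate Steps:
E(U, W) = 0
1/(-54258/42070 + C(E(X, -7))) = 1/(-54258/42070 + 0) = 1/(-54258*1/42070 + 0) = 1/(-27129/21035 + 0) = 1/(-27129/21035) = -21035/27129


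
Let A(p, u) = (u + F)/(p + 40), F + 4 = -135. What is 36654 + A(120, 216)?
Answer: 5864717/160 ≈ 36655.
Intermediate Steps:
F = -139 (F = -4 - 135 = -139)
A(p, u) = (-139 + u)/(40 + p) (A(p, u) = (u - 139)/(p + 40) = (-139 + u)/(40 + p))
36654 + A(120, 216) = 36654 + (-139 + 216)/(40 + 120) = 36654 + 77/160 = 5864717/160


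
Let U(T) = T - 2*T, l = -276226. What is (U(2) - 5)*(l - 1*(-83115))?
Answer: 1351777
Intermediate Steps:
U(T) = -T
(U(2) - 5)*(l - 1*(-83115)) = (-1*2 - 5)*(-276226 - 1*(-83115)) = (-2 - 5)*(-276226 + 83115) = -7*(-193111) = 1351777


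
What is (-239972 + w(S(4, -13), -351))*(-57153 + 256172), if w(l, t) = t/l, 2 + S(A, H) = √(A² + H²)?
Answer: -8644516443046/181 - 69855669*√185/181 ≈ -4.7765e+10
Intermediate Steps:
S(A, H) = -2 + √(A² + H²)
(-239972 + w(S(4, -13), -351))*(-57153 + 256172) = (-239972 - 351/(-2 + √(4² + (-13)²)))*(-57153 + 256172) = (-239972 - 351/(-2 + √(16 + 169)))*199019 = (-239972 - 351/(-2 + √185))*199019 = -47758987468 - 69855669/(-2 + √185)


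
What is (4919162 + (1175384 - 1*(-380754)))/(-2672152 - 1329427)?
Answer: -380900/235387 ≈ -1.6182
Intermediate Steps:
(4919162 + (1175384 - 1*(-380754)))/(-2672152 - 1329427) = (4919162 + (1175384 + 380754))/(-4001579) = (4919162 + 1556138)*(-1/4001579) = 6475300*(-1/4001579) = -380900/235387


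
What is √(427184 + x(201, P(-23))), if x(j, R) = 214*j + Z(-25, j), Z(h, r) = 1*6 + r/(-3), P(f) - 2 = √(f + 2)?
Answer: √470137 ≈ 685.67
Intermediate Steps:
P(f) = 2 + √(2 + f) (P(f) = 2 + √(f + 2) = 2 + √(2 + f))
Z(h, r) = 6 - r/3 (Z(h, r) = 6 + r*(-⅓) = 6 - r/3)
x(j, R) = 6 + 641*j/3 (x(j, R) = 214*j + (6 - j/3) = 6 + 641*j/3)
√(427184 + x(201, P(-23))) = √(427184 + (6 + (641/3)*201)) = √(427184 + (6 + 42947)) = √(427184 + 42953) = √470137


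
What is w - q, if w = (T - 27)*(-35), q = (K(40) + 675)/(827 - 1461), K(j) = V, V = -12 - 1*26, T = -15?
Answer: 932617/634 ≈ 1471.0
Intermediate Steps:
V = -38 (V = -12 - 26 = -38)
K(j) = -38
q = -637/634 (q = (-38 + 675)/(827 - 1461) = 637/(-634) = 637*(-1/634) = -637/634 ≈ -1.0047)
w = 1470 (w = (-15 - 27)*(-35) = -42*(-35) = 1470)
w - q = 1470 - 1*(-637/634) = 1470 + 637/634 = 932617/634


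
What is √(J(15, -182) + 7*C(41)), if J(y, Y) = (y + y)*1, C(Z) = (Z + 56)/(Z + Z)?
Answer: √257398/82 ≈ 6.1871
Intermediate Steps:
C(Z) = (56 + Z)/(2*Z) (C(Z) = (56 + Z)/((2*Z)) = (56 + Z)*(1/(2*Z)) = (56 + Z)/(2*Z))
J(y, Y) = 2*y (J(y, Y) = (2*y)*1 = 2*y)
√(J(15, -182) + 7*C(41)) = √(2*15 + 7*((½)*(56 + 41)/41)) = √(30 + 7*((½)*(1/41)*97)) = √(30 + 7*(97/82)) = √(30 + 679/82) = √(3139/82) = √257398/82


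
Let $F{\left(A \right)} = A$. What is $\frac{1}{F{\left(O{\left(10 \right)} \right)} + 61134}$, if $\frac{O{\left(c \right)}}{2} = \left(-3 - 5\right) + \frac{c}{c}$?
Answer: $\frac{1}{61120} \approx 1.6361 \cdot 10^{-5}$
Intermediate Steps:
$O{\left(c \right)} = -14$ ($O{\left(c \right)} = 2 \left(\left(-3 - 5\right) + \frac{c}{c}\right) = 2 \left(-8 + 1\right) = 2 \left(-7\right) = -14$)
$\frac{1}{F{\left(O{\left(10 \right)} \right)} + 61134} = \frac{1}{-14 + 61134} = \frac{1}{61120}$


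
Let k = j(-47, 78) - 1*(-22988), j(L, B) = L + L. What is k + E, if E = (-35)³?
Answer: -19981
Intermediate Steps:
j(L, B) = 2*L
k = 22894 (k = 2*(-47) - 1*(-22988) = -94 + 22988 = 22894)
E = -42875
k + E = 22894 - 42875 = -19981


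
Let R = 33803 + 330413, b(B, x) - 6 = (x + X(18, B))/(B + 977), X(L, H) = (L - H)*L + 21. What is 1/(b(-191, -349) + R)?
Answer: 393/143140963 ≈ 2.7455e-6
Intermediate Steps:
X(L, H) = 21 + L*(L - H) (X(L, H) = L*(L - H) + 21 = 21 + L*(L - H))
b(B, x) = 6 + (345 + x - 18*B)/(977 + B) (b(B, x) = 6 + (x + (21 + 18**2 - 1*B*18))/(B + 977) = 6 + (x + (21 + 324 - 18*B))/(977 + B) = 6 + (x + (345 - 18*B))/(977 + B) = 6 + (345 + x - 18*B)/(977 + B))
R = 364216
1/(b(-191, -349) + R) = 1/((6207 - 349 - 12*(-191))/(977 - 191) + 364216) = 1/((6207 - 349 + 2292)/786 + 364216) = 1/((1/786)*8150 + 364216) = 1/(4075/393 + 364216) = 1/(143140963/393) = 393/143140963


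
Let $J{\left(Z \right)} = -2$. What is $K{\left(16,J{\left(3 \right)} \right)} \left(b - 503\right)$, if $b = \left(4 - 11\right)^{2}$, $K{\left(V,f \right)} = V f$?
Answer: $14528$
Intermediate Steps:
$b = 49$ ($b = \left(-7\right)^{2} = 49$)
$K{\left(16,J{\left(3 \right)} \right)} \left(b - 503\right) = 16 \left(-2\right) \left(49 - 503\right) = \left(-32\right) \left(-454\right) = 14528$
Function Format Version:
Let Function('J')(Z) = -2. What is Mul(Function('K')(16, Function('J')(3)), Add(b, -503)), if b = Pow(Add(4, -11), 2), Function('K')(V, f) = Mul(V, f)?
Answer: 14528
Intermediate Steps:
b = 49 (b = Pow(-7, 2) = 49)
Mul(Function('K')(16, Function('J')(3)), Add(b, -503)) = Mul(Mul(16, -2), Add(49, -503)) = Mul(-32, -454) = 14528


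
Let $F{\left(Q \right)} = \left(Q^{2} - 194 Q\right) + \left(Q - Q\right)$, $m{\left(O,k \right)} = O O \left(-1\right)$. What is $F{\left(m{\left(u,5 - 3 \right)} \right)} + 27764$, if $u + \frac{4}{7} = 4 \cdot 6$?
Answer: $\frac{1045729556}{2401} \approx 4.3554 \cdot 10^{5}$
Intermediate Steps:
$u = \frac{164}{7}$ ($u = - \frac{4}{7} + 4 \cdot 6 = - \frac{4}{7} + 24 = \frac{164}{7} \approx 23.429$)
$m{\left(O,k \right)} = - O^{2}$ ($m{\left(O,k \right)} = O^{2} \left(-1\right) = - O^{2}$)
$F{\left(Q \right)} = Q^{2} - 194 Q$ ($F{\left(Q \right)} = \left(Q^{2} - 194 Q\right) + 0 = Q^{2} - 194 Q$)
$F{\left(m{\left(u,5 - 3 \right)} \right)} + 27764 = - \left(\frac{164}{7}\right)^{2} \left(-194 - \left(\frac{164}{7}\right)^{2}\right) + 27764 = \left(-1\right) \frac{26896}{49} \left(-194 - \frac{26896}{49}\right) + 27764 = - \frac{26896 \left(-194 - \frac{26896}{49}\right)}{49} + 27764 = \left(- \frac{26896}{49}\right) \left(- \frac{36402}{49}\right) + 27764 = \frac{979068192}{2401} + 27764 = \frac{1045729556}{2401}$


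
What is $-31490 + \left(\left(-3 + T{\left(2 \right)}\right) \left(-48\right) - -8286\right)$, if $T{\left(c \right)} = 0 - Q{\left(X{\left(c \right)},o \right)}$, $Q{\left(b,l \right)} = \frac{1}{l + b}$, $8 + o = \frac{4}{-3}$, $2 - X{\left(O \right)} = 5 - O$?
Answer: $- \frac{715004}{31} \approx -23065.0$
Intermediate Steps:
$X{\left(O \right)} = -3 + O$ ($X{\left(O \right)} = 2 - \left(5 - O\right) = 2 + \left(-5 + O\right) = -3 + O$)
$o = - \frac{28}{3}$ ($o = -8 + \frac{4}{-3} = -8 + 4 \left(- \frac{1}{3}\right) = -8 - \frac{4}{3} = - \frac{28}{3} \approx -9.3333$)
$Q{\left(b,l \right)} = \frac{1}{b + l}$
$T{\left(c \right)} = - \frac{1}{- \frac{37}{3} + c}$ ($T{\left(c \right)} = 0 - \frac{1}{\left(-3 + c\right) - \frac{28}{3}} = 0 - \frac{1}{- \frac{37}{3} + c} = - \frac{1}{- \frac{37}{3} + c}$)
$-31490 + \left(\left(-3 + T{\left(2 \right)}\right) \left(-48\right) - -8286\right) = -31490 + \left(\left(-3 - \frac{3}{-37 + 3 \cdot 2}\right) \left(-48\right) - -8286\right) = -31490 + \left(\left(-3 - \frac{3}{-37 + 6}\right) \left(-48\right) + 8286\right) = -31490 + \left(\left(-3 - \frac{3}{-31}\right) \left(-48\right) + 8286\right) = -31490 + \left(\left(-3 - - \frac{3}{31}\right) \left(-48\right) + 8286\right) = -31490 + \left(\left(-3 + \frac{3}{31}\right) \left(-48\right) + 8286\right) = -31490 + \left(\left(- \frac{90}{31}\right) \left(-48\right) + 8286\right) = -31490 + \left(\frac{4320}{31} + 8286\right) = -31490 + \frac{261186}{31} = - \frac{715004}{31}$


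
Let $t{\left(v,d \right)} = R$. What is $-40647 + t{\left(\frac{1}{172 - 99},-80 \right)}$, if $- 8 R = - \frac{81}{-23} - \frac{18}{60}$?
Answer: $- \frac{74791221}{1840} \approx -40647.0$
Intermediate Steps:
$R = - \frac{741}{1840}$ ($R = - \frac{- \frac{81}{-23} - \frac{18}{60}}{8} = - \frac{\left(-81\right) \left(- \frac{1}{23}\right) - \frac{3}{10}}{8} = - \frac{\frac{81}{23} - \frac{3}{10}}{8} = \left(- \frac{1}{8}\right) \frac{741}{230} = - \frac{741}{1840} \approx -0.40272$)
$t{\left(v,d \right)} = - \frac{741}{1840}$
$-40647 + t{\left(\frac{1}{172 - 99},-80 \right)} = -40647 - \frac{741}{1840} = - \frac{74791221}{1840}$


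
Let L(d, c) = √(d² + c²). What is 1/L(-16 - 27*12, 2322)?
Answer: √1376821/2753642 ≈ 0.00042612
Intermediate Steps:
L(d, c) = √(c² + d²)
1/L(-16 - 27*12, 2322) = 1/(√(2322² + (-16 - 27*12)²)) = 1/(√(5391684 + (-16 - 324)²)) = 1/(√(5391684 + (-340)²)) = 1/(√(5391684 + 115600)) = 1/(√5507284) = 1/(2*√1376821) = √1376821/2753642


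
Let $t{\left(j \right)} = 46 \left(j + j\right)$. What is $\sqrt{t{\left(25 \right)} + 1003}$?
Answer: $3 \sqrt{367} \approx 57.472$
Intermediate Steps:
$t{\left(j \right)} = 92 j$ ($t{\left(j \right)} = 46 \cdot 2 j = 92 j$)
$\sqrt{t{\left(25 \right)} + 1003} = \sqrt{92 \cdot 25 + 1003} = \sqrt{2300 + 1003} = \sqrt{3303} = 3 \sqrt{367}$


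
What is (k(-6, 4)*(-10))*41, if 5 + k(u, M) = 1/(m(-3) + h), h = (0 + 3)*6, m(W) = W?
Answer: 6068/3 ≈ 2022.7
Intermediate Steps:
h = 18 (h = 3*6 = 18)
k(u, M) = -74/15 (k(u, M) = -5 + 1/(-3 + 18) = -5 + 1/15 = -74/15)
(k(-6, 4)*(-10))*41 = -74/15*(-10)*41 = (148/3)*41 = 6068/3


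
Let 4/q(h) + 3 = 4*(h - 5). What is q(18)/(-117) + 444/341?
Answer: 2544088/1954953 ≈ 1.3014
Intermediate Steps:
q(h) = 4/(-23 + 4*h) (q(h) = 4/(-3 + 4*(h - 5)) = 4/(-3 + 4*(-5 + h)) = 4/(-3 + (-20 + 4*h)) = 4/(-23 + 4*h))
q(18)/(-117) + 444/341 = (4/(-23 + 4*18))/(-117) + 444/341 = (4/(-23 + 72))*(-1/117) + 444*(1/341) = (4/49)*(-1/117) + 444/341 = -4/5733 + 444/341 = 2544088/1954953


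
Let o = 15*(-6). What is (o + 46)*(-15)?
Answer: 660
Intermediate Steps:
o = -90
(o + 46)*(-15) = (-90 + 46)*(-15) = -44*(-15) = 660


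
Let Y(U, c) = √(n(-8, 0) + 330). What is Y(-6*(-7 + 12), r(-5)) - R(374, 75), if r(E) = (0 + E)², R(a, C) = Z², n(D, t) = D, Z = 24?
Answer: -576 + √322 ≈ -558.06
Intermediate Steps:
R(a, C) = 576 (R(a, C) = 24² = 576)
r(E) = E²
Y(U, c) = √322 (Y(U, c) = √(-8 + 330) = √322)
Y(-6*(-7 + 12), r(-5)) - R(374, 75) = √322 - 1*576 = √322 - 576 = -576 + √322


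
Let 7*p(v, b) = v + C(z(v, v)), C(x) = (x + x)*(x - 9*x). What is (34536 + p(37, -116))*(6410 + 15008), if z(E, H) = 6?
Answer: 738042862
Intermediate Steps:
C(x) = -16*x² (C(x) = (2*x)*(-8*x) = -16*x²)
p(v, b) = -576/7 + v/7 (p(v, b) = (v - 16*6²)/7 = (v - 16*36)/7 = (v - 576)/7 = (-576 + v)/7 = -576/7 + v/7)
(34536 + p(37, -116))*(6410 + 15008) = (34536 + (-576/7 + (⅐)*37))*(6410 + 15008) = (34536 + (-576/7 + 37/7))*21418 = (34536 - 77)*21418 = 34459*21418 = 738042862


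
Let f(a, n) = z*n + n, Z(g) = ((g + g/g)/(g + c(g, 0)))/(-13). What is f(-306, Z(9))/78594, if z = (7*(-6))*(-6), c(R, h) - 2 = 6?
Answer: -1265/8684637 ≈ -0.00014566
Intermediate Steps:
c(R, h) = 8 (c(R, h) = 2 + 6 = 8)
z = 252 (z = -42*(-6) = 252)
Z(g) = -(1 + g)/(13*(8 + g)) (Z(g) = ((g + g/g)/(g + 8))/(-13) = ((g + 1)/(8 + g))*(-1/13) = ((1 + g)/(8 + g))*(-1/13) = -(1 + g)/(13*(8 + g)))
f(a, n) = 253*n (f(a, n) = 252*n + n = 253*n)
f(-306, Z(9))/78594 = (253*((-1 - 1*9)/(13*(8 + 9))))/78594 = (253*((1/13)*(-1 - 9)/17))*(1/78594) = (253*((1/13)*(1/17)*(-10)))*(1/78594) = (253*(-10/221))*(1/78594) = -2530/221*1/78594 = -1265/8684637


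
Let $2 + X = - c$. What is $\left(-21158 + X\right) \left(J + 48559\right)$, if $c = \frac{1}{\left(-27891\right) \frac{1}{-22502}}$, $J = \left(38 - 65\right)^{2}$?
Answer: $- \frac{29089583503856}{27891} \approx -1.043 \cdot 10^{9}$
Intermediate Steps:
$J = 729$ ($J = \left(-27\right)^{2} = 729$)
$c = \frac{22502}{27891}$ ($c = \frac{1}{\left(-27891\right) \left(- \frac{1}{22502}\right)} = \frac{1}{\frac{27891}{22502}} = \frac{22502}{27891} \approx 0.80678$)
$X = - \frac{78284}{27891}$ ($X = -2 - \frac{22502}{27891} = - \frac{78284}{27891} \approx -2.8068$)
$\left(-21158 + X\right) \left(J + 48559\right) = \left(-21158 - \frac{78284}{27891}\right) \left(729 + 48559\right) = \left(- \frac{590196062}{27891}\right) 49288 = - \frac{29089583503856}{27891}$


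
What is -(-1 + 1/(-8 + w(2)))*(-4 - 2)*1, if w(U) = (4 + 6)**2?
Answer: -273/46 ≈ -5.9348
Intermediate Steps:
w(U) = 100 (w(U) = 10**2 = 100)
-(-1 + 1/(-8 + w(2)))*(-4 - 2)*1 = -(-1 + 1/(-8 + 100))*(-4 - 2)*1 = -(-1 + 1/92)*(-6*1) = -(-1 + 1/92)*(-6) = -(-91)*(-6)/92 = -1*273/46 = -273/46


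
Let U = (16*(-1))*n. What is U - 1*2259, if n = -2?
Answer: -2227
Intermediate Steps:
U = 32 (U = (16*(-1))*(-2) = -16*(-2) = 32)
U - 1*2259 = 32 - 1*2259 = 32 - 2259 = -2227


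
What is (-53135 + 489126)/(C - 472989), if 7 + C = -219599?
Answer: -435991/692595 ≈ -0.62950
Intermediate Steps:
C = -219606 (C = -7 - 219599 = -219606)
(-53135 + 489126)/(C - 472989) = (-53135 + 489126)/(-219606 - 472989) = 435991/(-692595) = 435991*(-1/692595) = -435991/692595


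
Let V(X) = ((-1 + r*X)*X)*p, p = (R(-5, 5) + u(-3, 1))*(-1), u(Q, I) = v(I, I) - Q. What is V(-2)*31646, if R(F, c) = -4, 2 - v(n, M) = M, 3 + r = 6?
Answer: 0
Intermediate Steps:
r = 3 (r = -3 + 6 = 3)
v(n, M) = 2 - M
u(Q, I) = 2 - I - Q (u(Q, I) = (2 - I) - Q = 2 - I - Q)
p = 0 (p = (-4 + (2 - 1*1 - 1*(-3)))*(-1) = (-4 + (2 - 1 + 3))*(-1) = (-4 + 4)*(-1) = 0*(-1) = 0)
V(X) = 0 (V(X) = ((-1 + 3*X)*X)*0 = (X*(-1 + 3*X))*0 = 0)
V(-2)*31646 = 0*31646 = 0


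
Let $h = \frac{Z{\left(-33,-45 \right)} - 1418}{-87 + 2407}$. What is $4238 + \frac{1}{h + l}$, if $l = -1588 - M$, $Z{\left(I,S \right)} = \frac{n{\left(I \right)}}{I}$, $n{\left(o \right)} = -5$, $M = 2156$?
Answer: $\frac{1214981247542}{286687429} \approx 4238.0$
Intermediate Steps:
$Z{\left(I,S \right)} = - \frac{5}{I}$
$l = -3744$ ($l = -1588 - 2156 = -3744$)
$h = - \frac{46789}{76560}$ ($h = \frac{- \frac{5}{-33} - 1418}{-87 + 2407} = \frac{\left(-5\right) \left(- \frac{1}{33}\right) - 1418}{2320} = \left(\frac{5}{33} - 1418\right) \frac{1}{2320} = \left(- \frac{46789}{33}\right) \frac{1}{2320} = - \frac{46789}{76560} \approx -0.61114$)
$4238 + \frac{1}{h + l} = 4238 + \frac{1}{- \frac{46789}{76560} - 3744} = 4238 + \frac{1}{- \frac{286687429}{76560}} = 4238 - \frac{76560}{286687429} = \frac{1214981247542}{286687429}$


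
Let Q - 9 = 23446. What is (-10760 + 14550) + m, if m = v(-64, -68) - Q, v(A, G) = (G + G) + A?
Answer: -19865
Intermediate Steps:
Q = 23455 (Q = 9 + 23446 = 23455)
v(A, G) = A + 2*G (v(A, G) = 2*G + A = A + 2*G)
m = -23655 (m = (-64 + 2*(-68)) - 1*23455 = (-64 - 136) - 23455 = -200 - 23455 = -23655)
(-10760 + 14550) + m = (-10760 + 14550) - 23655 = 3790 - 23655 = -19865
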